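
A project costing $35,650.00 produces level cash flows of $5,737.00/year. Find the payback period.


Formula: Payback = investment / annual cash flow
Substituting: Payback = $35,650.00 / $5,737.00
Payback = 6.214 years

6.214 years


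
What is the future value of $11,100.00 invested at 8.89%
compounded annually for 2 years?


Formula: FV = P * (1 + r)^n
Substituting: FV = $11,100.00 * (1 + 0.0889)^2
Growth factor: (1.0889)^2 = 1.185703
FV = $11,100.00 * 1.185703 = $13,161.31

$13,161.31


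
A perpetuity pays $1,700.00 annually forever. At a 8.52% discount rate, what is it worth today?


Formula: PV = C / r
Substituting: PV = $1,700.00 / 0.0852
PV = $19,953.05

$19,953.05


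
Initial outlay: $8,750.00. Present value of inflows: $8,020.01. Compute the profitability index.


Formula: PI = PV(cash flows) / initial investment
Substituting: PI = $8,020.01 / $8,750.00
PI = 0.9166

0.9166


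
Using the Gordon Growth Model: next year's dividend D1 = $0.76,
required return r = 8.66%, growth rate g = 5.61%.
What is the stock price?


Formula: P = D1 / (r - g)
Spread: r - g = 0.0866 - 0.0561 = 0.0305
Substituting: P = $0.76 / 0.0305
P = $24.92

$24.92


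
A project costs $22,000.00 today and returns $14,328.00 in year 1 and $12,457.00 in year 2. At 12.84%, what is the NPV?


Formula: NPV = C0 + C1/(1+r) + C2/(1+r)^2
Discount C1: $14,328.00 / (1 + 0.1284) = $12,697.62
Discount C2: $12,457.00 / (1 + 0.1284)^2 = $9,783.34
NPV = -$22,000.00 + $12,697.62 + $9,783.34 = $480.97

$480.97


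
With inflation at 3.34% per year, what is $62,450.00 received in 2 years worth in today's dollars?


Formula: Real value = nominal / (1 + inflation)^years
Price level: (1 + 0.0334)^2 = 1.067916
Real value = $62,450.00 / 1.067916 = $58,478.41

$58,478.41


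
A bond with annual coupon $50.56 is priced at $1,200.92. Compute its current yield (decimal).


Formula: Current yield = annual coupon / price
Substituting: CY = $50.56 / $1,200.92
CY = 0.042101

0.042101


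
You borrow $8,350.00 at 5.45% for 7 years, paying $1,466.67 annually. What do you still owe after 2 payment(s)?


Formula: Balance = PV*(1+r)^k - PMT*((1+r)^k - 1)/r
Growth: (1 + 0.0545)^2 = 1.11197
Accumulated factor: ((1+r)^k - 1)/r = 2.0545
Balance = $8,350.00 * 1.11197 - $1,466.67 * 2.0545
Balance = $6,271.68

$6,271.68


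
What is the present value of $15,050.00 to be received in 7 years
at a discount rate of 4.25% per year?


Formula: PV = FV / (1 + r)^n
Substituting: PV = $15,050.00 / (1 + 0.0425)^7
Discount factor: (1.0425)^7 = 1.338235
PV = $15,050.00 / 1.338235 = $11,246.15

$11,246.15


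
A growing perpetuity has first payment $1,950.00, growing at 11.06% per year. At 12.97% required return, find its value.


Formula: PV = C / (r - g)
Spread: r - g = 0.1297 - 0.1106 = 0.0191
Substituting: PV = $1,950.00 / 0.0191
PV = $102,094.24

$102,094.24


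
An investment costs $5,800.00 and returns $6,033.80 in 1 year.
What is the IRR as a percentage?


Formula: IRR = C1/C0 - 1
Substituting: IRR = $6,033.80 / $5,800.00 - 1
Ratio: 1.04031 - 1 = 0.04031
IRR = 4.031%

4.031%


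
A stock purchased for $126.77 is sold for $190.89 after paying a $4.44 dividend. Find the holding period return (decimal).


Formula: HPR = (P1 - P0 + D) / P0
Gain: $190.89 - $126.77 + $4.44 = $68.56
HPR = $68.56 / $126.77 = 0.5408

0.5408


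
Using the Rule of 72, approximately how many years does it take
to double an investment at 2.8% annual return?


Formula: Years ≈ 72 / r
Substituting: Years ≈ 72 / 2.8
Years ≈ 25.7

25.7 years


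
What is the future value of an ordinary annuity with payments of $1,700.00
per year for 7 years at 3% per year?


Formula: FV = PMT * ((1+r)^n - 1) / r
Growth factor: (1 + 0.03)^7 = 1.229874
Numerator: 1.229874 - 1 = 0.229874
FV = $1,700.00 * 0.229874 / 0.03 = $13,026.19

$13,026.19


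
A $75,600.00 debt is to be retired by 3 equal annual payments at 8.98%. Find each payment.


Formula: PMT = PV * r / (1 - (1+r)^(-n))
Denominator: 1 - (1 + 0.0898)^(-3) = 0.227391
Numerator: $75,600.00 * 0.0898 = 6788.88
PMT = 6788.88 / 0.227391 = $29,855.49

$29,855.49


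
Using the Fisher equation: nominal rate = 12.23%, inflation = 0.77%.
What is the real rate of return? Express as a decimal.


Formula: (1 + r_real) = (1 + r_nom) / (1 + inflation)
Substituting: (1 + r_real) = 1.1223 / 1.0077
(1 + r_real) = 1.113724
r_real = 1.113724 - 1 = 0.113724

0.113724


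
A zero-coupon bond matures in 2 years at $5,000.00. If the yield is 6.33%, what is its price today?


Formula: Price = FV / (1 + r)^n
Substituting: Price = $5,000.00 / (1 + 0.0633)^2
Discount factor: (1.0633)^2 = 1.130607
Price = $5,000.00 / 1.130607 = $4,422.40

$4,422.40


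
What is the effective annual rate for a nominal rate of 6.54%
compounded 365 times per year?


Formula: EAR = (1 + r/m)^m - 1
Period rate: r/m = 0.0654 / 365 = 0.000179
Compounding: (1 + 0.000179)^365 = 1.06758
EAR = 1.06758 - 1 = 0.06758

0.06758


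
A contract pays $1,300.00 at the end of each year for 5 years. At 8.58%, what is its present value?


Formula: PV = PMT * (1 - (1+r)^(-n)) / r
Discount factor: (1 + 0.0858)^(-5) = 0.662599
Bracket: 1 - 0.662599 = 0.337401
PV = $1,300.00 * 0.337401 / 0.0858 = $5,112.14

$5,112.14


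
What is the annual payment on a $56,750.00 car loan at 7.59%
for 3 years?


Formula: PMT = PV * r / (1 - (1+r)^(-n))
Denominator: 1 - (1 + 0.0759)^(-3) = 0.197058
Numerator: $56,750.00 * 0.0759 = 4307.325
PMT = 4307.325 / 0.197058 = $21,858.18

$21,858.18


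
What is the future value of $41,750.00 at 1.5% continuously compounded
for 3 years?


Formula: FV = P * e^(r*t)
Exponent: r*t = 0.015 * 3 = 0.045
e^(0.045) = 1.046028
FV = $41,750.00 * 1.046028 = $43,671.66

$43,671.66


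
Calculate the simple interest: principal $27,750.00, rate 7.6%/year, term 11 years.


Formula: I = P * r * t
Substituting: I = $27,750.00 * 0.076 * 11
Step: I = $27,750.00 * 0.836
I = $23,199.00

$23,199.00


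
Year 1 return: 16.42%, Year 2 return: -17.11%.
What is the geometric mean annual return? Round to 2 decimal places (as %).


Formula: Geometric mean = ((1+r1)*(1+r2))^(1/2) - 1
Product: (1 + 0.1642) * (1 + -0.1711) = 1.1642 * 0.8289 = 0.965005
Square root: 0.965005^0.5 = 0.982347
Geometric mean = 0.982347 - 1 = -0.017653
As percentage: -1.77%

-1.77%


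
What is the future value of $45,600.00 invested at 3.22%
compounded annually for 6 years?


Formula: FV = P * (1 + r)^n
Substituting: FV = $45,600.00 * (1 + 0.0322)^6
Growth factor: (1.0322)^6 = 1.209437
FV = $45,600.00 * 1.209437 = $55,150.31

$55,150.31


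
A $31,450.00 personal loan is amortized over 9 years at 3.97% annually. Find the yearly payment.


Formula: PMT = PV * r / (1 - (1+r)^(-n))
Denominator: 1 - (1 + 0.0397)^(-9) = 0.295587
Numerator: $31,450.00 * 0.0397 = 1248.565
PMT = 1248.565 / 0.295587 = $4,224.02

$4,224.02


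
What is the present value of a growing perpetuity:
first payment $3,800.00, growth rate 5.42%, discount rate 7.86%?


Formula: PV = C / (r - g)
Spread: r - g = 0.0786 - 0.0542 = 0.0244
Substituting: PV = $3,800.00 / 0.0244
PV = $155,737.70

$155,737.70


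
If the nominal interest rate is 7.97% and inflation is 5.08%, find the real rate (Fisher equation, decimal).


Formula: (1 + r_real) = (1 + r_nom) / (1 + inflation)
Substituting: (1 + r_real) = 1.0797 / 1.0508
(1 + r_real) = 1.027503
r_real = 1.027503 - 1 = 0.027503

0.027503


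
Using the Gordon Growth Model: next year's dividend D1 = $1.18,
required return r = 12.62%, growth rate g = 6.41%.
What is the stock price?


Formula: P = D1 / (r - g)
Spread: r - g = 0.1262 - 0.0641 = 0.0621
Substituting: P = $1.18 / 0.0621
P = $19.00

$19.00


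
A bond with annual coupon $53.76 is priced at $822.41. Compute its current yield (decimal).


Formula: Current yield = annual coupon / price
Substituting: CY = $53.76 / $822.41
CY = 0.065369

0.065369


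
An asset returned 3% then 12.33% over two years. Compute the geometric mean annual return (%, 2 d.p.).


Formula: Geometric mean = ((1+r1)*(1+r2))^(1/2) - 1
Product: (1 + 0.03) * (1 + 0.1233) = 1.03 * 1.1233 = 1.156999
Square root: 1.156999^0.5 = 1.075639
Geometric mean = 1.075639 - 1 = 0.075639
As percentage: 7.56%

7.56%


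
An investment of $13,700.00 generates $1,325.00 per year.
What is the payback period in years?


Formula: Payback = investment / annual cash flow
Substituting: Payback = $13,700.00 / $1,325.00
Payback = 10.3396 years

10.3396 years


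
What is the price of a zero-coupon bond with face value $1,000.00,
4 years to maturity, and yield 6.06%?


Formula: Price = FV / (1 + r)^n
Substituting: Price = $1,000.00 / (1 + 0.0606)^4
Discount factor: (1.0606)^4 = 1.265338
Price = $1,000.00 / 1.265338 = $790.30

$790.30


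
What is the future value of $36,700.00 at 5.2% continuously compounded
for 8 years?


Formula: FV = P * e^(r*t)
Exponent: r*t = 0.052 * 8 = 0.416
e^(0.416) = 1.515886
FV = $36,700.00 * 1.515886 = $55,633.01

$55,633.01


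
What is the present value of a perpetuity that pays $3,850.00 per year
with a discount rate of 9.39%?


Formula: PV = C / r
Substituting: PV = $3,850.00 / 0.0939
PV = $41,001.06

$41,001.06


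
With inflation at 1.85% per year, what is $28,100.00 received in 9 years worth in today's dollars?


Formula: Real value = nominal / (1 + inflation)^years
Price level: (1 + 0.0185)^9 = 1.179368
Real value = $28,100.00 / 1.179368 = $23,826.32

$23,826.32


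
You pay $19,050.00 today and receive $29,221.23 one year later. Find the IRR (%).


Formula: IRR = C1/C0 - 1
Substituting: IRR = $29,221.23 / $19,050.00 - 1
Ratio: 1.533923 - 1 = 0.533923
IRR = 53.3923%

53.3923%


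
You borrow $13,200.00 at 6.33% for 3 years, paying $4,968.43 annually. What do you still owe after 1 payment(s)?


Formula: Balance = PV*(1+r)^k - PMT*((1+r)^k - 1)/r
Growth: (1 + 0.0633)^1 = 1.0633
Accumulated factor: ((1+r)^k - 1)/r = 1.0
Balance = $13,200.00 * 1.0633 - $4,968.43 * 1.0
Balance = $9,067.13

$9,067.13


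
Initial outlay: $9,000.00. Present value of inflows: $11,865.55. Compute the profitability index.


Formula: PI = PV(cash flows) / initial investment
Substituting: PI = $11,865.55 / $9,000.00
PI = 1.3184

1.3184


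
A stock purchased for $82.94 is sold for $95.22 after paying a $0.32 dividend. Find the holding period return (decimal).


Formula: HPR = (P1 - P0 + D) / P0
Gain: $95.22 - $82.94 + $0.32 = $12.60
HPR = $12.60 / $82.94 = 0.1519

0.1519


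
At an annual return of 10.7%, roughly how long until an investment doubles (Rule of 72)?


Formula: Years ≈ 72 / r
Substituting: Years ≈ 72 / 10.7
Years ≈ 6.7

6.7 years


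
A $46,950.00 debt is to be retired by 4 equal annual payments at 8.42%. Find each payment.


Formula: PMT = PV * r / (1 - (1+r)^(-n))
Denominator: 1 - (1 + 0.0842)^(-4) = 0.276294
Numerator: $46,950.00 * 0.0842 = 3953.19
PMT = 3953.19 / 0.276294 = $14,307.93

$14,307.93


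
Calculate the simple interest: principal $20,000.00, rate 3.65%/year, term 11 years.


Formula: I = P * r * t
Substituting: I = $20,000.00 * 0.0365 * 11
Step: I = $20,000.00 * 0.4015
I = $8,030.00

$8,030.00


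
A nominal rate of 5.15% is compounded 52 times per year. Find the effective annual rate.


Formula: EAR = (1 + r/m)^m - 1
Period rate: r/m = 0.0515 / 52 = 0.00099
Compounding: (1 + 0.00099)^52 = 1.052822
EAR = 1.052822 - 1 = 0.052822

0.052822


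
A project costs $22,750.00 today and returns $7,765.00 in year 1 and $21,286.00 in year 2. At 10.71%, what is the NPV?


Formula: NPV = C0 + C1/(1+r) + C2/(1+r)^2
Discount C1: $7,765.00 / (1 + 0.1071) = $7,013.82
Discount C2: $21,286.00 / (1 + 0.1071)^2 = $17,366.82
NPV = -$22,750.00 + $7,013.82 + $17,366.82 = $1,630.64

$1,630.64


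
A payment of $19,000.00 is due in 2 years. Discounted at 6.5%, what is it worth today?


Formula: PV = FV / (1 + r)^n
Substituting: PV = $19,000.00 / (1 + 0.065)^2
Discount factor: (1.065)^2 = 1.134225
PV = $19,000.00 / 1.134225 = $16,751.53

$16,751.53


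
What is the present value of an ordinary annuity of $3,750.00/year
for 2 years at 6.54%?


Formula: PV = PMT * (1 - (1+r)^(-n)) / r
Discount factor: (1 + 0.0654)^(-2) = 0.880997
Bracket: 1 - 0.880997 = 0.119003
PV = $3,750.00 * 0.119003 / 0.0654 = $6,823.54

$6,823.54


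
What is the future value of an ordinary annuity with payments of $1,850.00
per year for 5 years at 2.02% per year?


Formula: FV = PMT * ((1+r)^n - 1) / r
Growth factor: (1 + 0.0202)^5 = 1.105164
Numerator: 1.105164 - 1 = 0.105164
FV = $1,850.00 * 0.105164 / 0.0202 = $9,631.33

$9,631.33


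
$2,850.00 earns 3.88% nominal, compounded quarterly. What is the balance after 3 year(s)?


Formula: FV = P * (1 + r/m)^(m*t)
Period rate: r/m = 0.0388 / 4 = 0.0097
Total periods: m*t = 4 * 3 = 12
Growth factor: (1 + 0.0097)^12 = 1.122815
FV = $2,850.00 * 1.122815 = $3,200.02

$3,200.02


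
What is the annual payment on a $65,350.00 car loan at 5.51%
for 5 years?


Formula: PMT = PV * r / (1 - (1+r)^(-n))
Denominator: 1 - (1 + 0.0551)^(-5) = 0.235228
Numerator: $65,350.00 * 0.0551 = 3600.785
PMT = 3600.785 / 0.235228 = $15,307.63

$15,307.63


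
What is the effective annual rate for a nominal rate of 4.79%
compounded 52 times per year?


Formula: EAR = (1 + r/m)^m - 1
Period rate: r/m = 0.0479 / 52 = 0.000921
Compounding: (1 + 0.000921)^52 = 1.049043
EAR = 1.049043 - 1 = 0.049043

0.049043


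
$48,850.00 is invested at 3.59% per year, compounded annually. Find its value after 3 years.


Formula: FV = P * (1 + r)^n
Substituting: FV = $48,850.00 * (1 + 0.0359)^3
Growth factor: (1.0359)^3 = 1.111613
FV = $48,850.00 * 1.111613 = $54,302.28

$54,302.28


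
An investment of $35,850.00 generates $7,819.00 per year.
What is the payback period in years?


Formula: Payback = investment / annual cash flow
Substituting: Payback = $35,850.00 / $7,819.00
Payback = 4.585 years

4.585 years


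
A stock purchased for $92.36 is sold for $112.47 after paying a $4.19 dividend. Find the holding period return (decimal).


Formula: HPR = (P1 - P0 + D) / P0
Gain: $112.47 - $92.36 + $4.19 = $24.30
HPR = $24.30 / $92.36 = 0.2631

0.2631


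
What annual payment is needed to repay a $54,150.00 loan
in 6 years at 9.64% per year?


Formula: PMT = PV * r / (1 - (1+r)^(-n))
Denominator: 1 - (1 + 0.0964)^(-6) = 0.424314
Numerator: $54,150.00 * 0.0964 = 5220.06
PMT = 5220.06 / 0.424314 = $12,302.36

$12,302.36


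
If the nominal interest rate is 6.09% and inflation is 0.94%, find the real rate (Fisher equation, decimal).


Formula: (1 + r_real) = (1 + r_nom) / (1 + inflation)
Substituting: (1 + r_real) = 1.0609 / 1.0094
(1 + r_real) = 1.05102
r_real = 1.05102 - 1 = 0.05102

0.05102


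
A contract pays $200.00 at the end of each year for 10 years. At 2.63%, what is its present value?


Formula: PV = PMT * (1 - (1+r)^(-n)) / r
Discount factor: (1 + 0.0263)^(-10) = 0.771359
Bracket: 1 - 0.771359 = 0.228641
PV = $200.00 * 0.228641 / 0.0263 = $1,738.71

$1,738.71


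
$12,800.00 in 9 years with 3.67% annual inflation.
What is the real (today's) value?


Formula: Real value = nominal / (1 + inflation)^years
Price level: (1 + 0.0367)^9 = 1.383177
Real value = $12,800.00 / 1.383177 = $9,254.06

$9,254.06


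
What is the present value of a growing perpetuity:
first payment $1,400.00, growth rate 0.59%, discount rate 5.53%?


Formula: PV = C / (r - g)
Spread: r - g = 0.0553 - 0.0059 = 0.0494
Substituting: PV = $1,400.00 / 0.0494
PV = $28,340.08

$28,340.08


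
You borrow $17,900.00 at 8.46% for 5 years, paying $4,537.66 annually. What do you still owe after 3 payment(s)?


Formula: Balance = PV*(1+r)^k - PMT*((1+r)^k - 1)/r
Growth: (1 + 0.0846)^3 = 1.275877
Accumulated factor: ((1+r)^k - 1)/r = 3.260957
Balance = $17,900.00 * 1.275877 - $4,537.66 * 3.260957
Balance = $8,041.08

$8,041.08


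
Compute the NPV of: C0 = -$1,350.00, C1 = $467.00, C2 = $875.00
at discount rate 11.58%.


Formula: NPV = C0 + C1/(1+r) + C2/(1+r)^2
Discount C1: $467.00 / (1 + 0.1158) = $418.53
Discount C2: $875.00 / (1 + 0.1158)^2 = $702.81
NPV = -$1,350.00 + $418.53 + $702.81 = -$228.66

-$228.66


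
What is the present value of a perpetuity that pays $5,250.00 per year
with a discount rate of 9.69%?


Formula: PV = C / r
Substituting: PV = $5,250.00 / 0.0969
PV = $54,179.57

$54,179.57


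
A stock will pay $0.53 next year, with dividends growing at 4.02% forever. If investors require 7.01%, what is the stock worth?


Formula: P = D1 / (r - g)
Spread: r - g = 0.0701 - 0.0402 = 0.0299
Substituting: P = $0.53 / 0.0299
P = $17.73

$17.73


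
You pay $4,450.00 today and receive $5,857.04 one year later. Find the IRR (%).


Formula: IRR = C1/C0 - 1
Substituting: IRR = $5,857.04 / $4,450.00 - 1
Ratio: 1.316189 - 1 = 0.316189
IRR = 31.6189%

31.6189%


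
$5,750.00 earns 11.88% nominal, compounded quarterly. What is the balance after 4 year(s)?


Formula: FV = P * (1 + r/m)^(m*t)
Period rate: r/m = 0.1188 / 4 = 0.0297
Total periods: m*t = 4 * 4 = 16
Growth factor: (1 + 0.0297)^16 = 1.597245
FV = $5,750.00 * 1.597245 = $9,184.16

$9,184.16


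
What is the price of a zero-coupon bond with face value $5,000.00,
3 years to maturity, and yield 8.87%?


Formula: Price = FV / (1 + r)^n
Substituting: Price = $5,000.00 / (1 + 0.0887)^3
Discount factor: (1.0887)^3 = 1.290401
Price = $5,000.00 / 1.290401 = $3,874.76

$3,874.76


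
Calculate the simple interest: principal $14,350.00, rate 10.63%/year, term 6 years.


Formula: I = P * r * t
Substituting: I = $14,350.00 * 0.1063 * 6
Step: I = $14,350.00 * 0.6378
I = $9,152.43

$9,152.43


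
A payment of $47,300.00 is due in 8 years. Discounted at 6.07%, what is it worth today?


Formula: PV = FV / (1 + r)^n
Substituting: PV = $47,300.00 / (1 + 0.0607)^8
Discount factor: (1.0607)^8 = 1.602288
PV = $47,300.00 / 1.602288 = $29,520.29

$29,520.29


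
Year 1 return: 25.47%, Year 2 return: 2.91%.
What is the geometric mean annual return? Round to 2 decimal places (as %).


Formula: Geometric mean = ((1+r1)*(1+r2))^(1/2) - 1
Product: (1 + 0.2547) * (1 + 0.0291) = 1.2547 * 1.0291 = 1.291212
Square root: 1.291212^0.5 = 1.136315
Geometric mean = 1.136315 - 1 = 0.136315
As percentage: 13.63%

13.63%


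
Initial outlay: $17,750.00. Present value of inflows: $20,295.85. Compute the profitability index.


Formula: PI = PV(cash flows) / initial investment
Substituting: PI = $20,295.85 / $17,750.00
PI = 1.1434

1.1434


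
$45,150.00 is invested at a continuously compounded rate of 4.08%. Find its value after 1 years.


Formula: FV = P * e^(r*t)
Exponent: r*t = 0.0408 * 1 = 0.0408
e^(0.0408) = 1.041644
FV = $45,150.00 * 1.041644 = $47,030.22

$47,030.22


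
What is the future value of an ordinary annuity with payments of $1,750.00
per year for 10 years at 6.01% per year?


Formula: FV = PMT * ((1+r)^n - 1) / r
Growth factor: (1 + 0.0601)^10 = 1.792538
Numerator: 1.792538 - 1 = 0.792538
FV = $1,750.00 * 0.792538 / 0.0601 = $23,077.23

$23,077.23


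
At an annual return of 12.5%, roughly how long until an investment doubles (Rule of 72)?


Formula: Years ≈ 72 / r
Substituting: Years ≈ 72 / 12.5
Years ≈ 5.8

5.8 years


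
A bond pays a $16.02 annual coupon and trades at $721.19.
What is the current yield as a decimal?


Formula: Current yield = annual coupon / price
Substituting: CY = $16.02 / $721.19
CY = 0.022213

0.022213


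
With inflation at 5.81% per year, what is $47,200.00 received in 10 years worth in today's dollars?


Formula: Real value = nominal / (1 + inflation)^years
Price level: (1 + 0.0581)^10 = 1.759005
Real value = $47,200.00 / 1.759005 = $26,833.35

$26,833.35


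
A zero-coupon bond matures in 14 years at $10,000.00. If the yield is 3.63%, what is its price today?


Formula: Price = FV / (1 + r)^n
Substituting: Price = $10,000.00 / (1 + 0.0363)^14
Discount factor: (1.0363)^14 = 1.647392
Price = $10,000.00 / 1.647392 = $6,070.20

$6,070.20


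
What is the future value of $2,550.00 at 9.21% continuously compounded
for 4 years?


Formula: FV = P * e^(r*t)
Exponent: r*t = 0.0921 * 4 = 0.3684
e^(0.3684) = 1.44542
FV = $2,550.00 * 1.44542 = $3,685.82

$3,685.82


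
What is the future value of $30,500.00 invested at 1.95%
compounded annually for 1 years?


Formula: FV = P * (1 + r)^n
Substituting: FV = $30,500.00 * (1 + 0.0195)^1
Growth factor: (1.0195)^1 = 1.0195
FV = $30,500.00 * 1.0195 = $31,094.75

$31,094.75


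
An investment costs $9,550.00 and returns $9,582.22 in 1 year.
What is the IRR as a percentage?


Formula: IRR = C1/C0 - 1
Substituting: IRR = $9,582.22 / $9,550.00 - 1
Ratio: 1.003374 - 1 = 0.003374
IRR = 0.3374%

0.3374%


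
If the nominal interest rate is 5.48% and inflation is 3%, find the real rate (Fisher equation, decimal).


Formula: (1 + r_real) = (1 + r_nom) / (1 + inflation)
Substituting: (1 + r_real) = 1.0548 / 1.03
(1 + r_real) = 1.024078
r_real = 1.024078 - 1 = 0.024078

0.024078


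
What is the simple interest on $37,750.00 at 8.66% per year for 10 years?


Formula: I = P * r * t
Substituting: I = $37,750.00 * 0.0866 * 10
Step: I = $37,750.00 * 0.866
I = $32,691.50

$32,691.50


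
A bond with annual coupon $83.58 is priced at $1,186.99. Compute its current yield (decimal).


Formula: Current yield = annual coupon / price
Substituting: CY = $83.58 / $1,186.99
CY = 0.070413

0.070413


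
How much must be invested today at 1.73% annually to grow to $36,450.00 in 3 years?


Formula: PV = FV / (1 + r)^n
Substituting: PV = $36,450.00 / (1 + 0.0173)^3
Discount factor: (1.0173)^3 = 1.052803
PV = $36,450.00 / 1.052803 = $34,621.86

$34,621.86


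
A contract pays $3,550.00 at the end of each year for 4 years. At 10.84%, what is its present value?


Formula: PV = PMT * (1 - (1+r)^(-n)) / r
Discount factor: (1 + 0.1084)^(-4) = 0.662543
Bracket: 1 - 0.662543 = 0.337457
PV = $3,550.00 * 0.337457 / 0.1084 = $11,051.41

$11,051.41


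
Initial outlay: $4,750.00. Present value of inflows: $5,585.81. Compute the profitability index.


Formula: PI = PV(cash flows) / initial investment
Substituting: PI = $5,585.81 / $4,750.00
PI = 1.176

1.176


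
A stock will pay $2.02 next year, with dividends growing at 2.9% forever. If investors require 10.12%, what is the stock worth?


Formula: P = D1 / (r - g)
Spread: r - g = 0.1012 - 0.029 = 0.0722
Substituting: P = $2.02 / 0.0722
P = $27.98

$27.98


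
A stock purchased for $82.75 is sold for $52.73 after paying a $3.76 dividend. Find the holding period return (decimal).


Formula: HPR = (P1 - P0 + D) / P0
Gain: $52.73 - $82.75 + $3.76 = -$26.26
HPR = -$26.26 / $82.75 = -0.3173

-0.3173


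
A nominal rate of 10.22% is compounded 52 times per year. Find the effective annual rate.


Formula: EAR = (1 + r/m)^m - 1
Period rate: r/m = 0.1022 / 52 = 0.001965
Compounding: (1 + 0.001965)^52 = 1.107494
EAR = 1.107494 - 1 = 0.107494

0.107494


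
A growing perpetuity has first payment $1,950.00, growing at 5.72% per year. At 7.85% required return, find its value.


Formula: PV = C / (r - g)
Spread: r - g = 0.0785 - 0.0572 = 0.0213
Substituting: PV = $1,950.00 / 0.0213
PV = $91,549.30

$91,549.30


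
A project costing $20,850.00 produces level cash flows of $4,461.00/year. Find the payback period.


Formula: Payback = investment / annual cash flow
Substituting: Payback = $20,850.00 / $4,461.00
Payback = 4.6738 years

4.6738 years


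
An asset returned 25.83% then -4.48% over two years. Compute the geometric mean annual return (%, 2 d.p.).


Formula: Geometric mean = ((1+r1)*(1+r2))^(1/2) - 1
Product: (1 + 0.2583) * (1 + -0.0448) = 1.2583 * 0.9552 = 1.201928
Square root: 1.201928^0.5 = 1.096325
Geometric mean = 1.096325 - 1 = 0.096325
As percentage: 9.63%

9.63%


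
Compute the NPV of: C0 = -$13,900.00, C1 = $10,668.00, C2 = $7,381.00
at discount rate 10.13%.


Formula: NPV = C0 + C1/(1+r) + C2/(1+r)^2
Discount C1: $10,668.00 / (1 + 0.1013) = $9,686.73
Discount C2: $7,381.00 / (1 + 0.1013)^2 = $6,085.61
NPV = -$13,900.00 + $9,686.73 + $6,085.61 = $1,872.34

$1,872.34


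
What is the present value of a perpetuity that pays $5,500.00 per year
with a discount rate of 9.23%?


Formula: PV = C / r
Substituting: PV = $5,500.00 / 0.0923
PV = $59,588.30

$59,588.30


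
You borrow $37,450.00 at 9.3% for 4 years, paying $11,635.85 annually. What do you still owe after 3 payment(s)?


Formula: Balance = PV*(1+r)^k - PMT*((1+r)^k - 1)/r
Growth: (1 + 0.093)^3 = 1.305751
Accumulated factor: ((1+r)^k - 1)/r = 3.287649
Balance = $37,450.00 * 1.305751 - $11,635.85 * 3.287649
Balance = $10,645.80

$10,645.80


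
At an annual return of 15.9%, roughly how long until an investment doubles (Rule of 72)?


Formula: Years ≈ 72 / r
Substituting: Years ≈ 72 / 15.9
Years ≈ 4.5

4.5 years


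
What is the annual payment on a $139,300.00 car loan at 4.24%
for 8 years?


Formula: PMT = PV * r / (1 - (1+r)^(-n))
Denominator: 1 - (1 + 0.0424)^(-8) = 0.28266
Numerator: $139,300.00 * 0.0424 = 5906.32
PMT = 5906.32 / 0.28266 = $20,895.46

$20,895.46


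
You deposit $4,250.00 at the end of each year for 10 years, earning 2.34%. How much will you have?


Formula: FV = PMT * ((1+r)^n - 1) / r
Growth factor: (1 + 0.0234)^10 = 1.260243
Numerator: 1.260243 - 1 = 0.260243
FV = $4,250.00 * 0.260243 / 0.0234 = $47,266.27

$47,266.27


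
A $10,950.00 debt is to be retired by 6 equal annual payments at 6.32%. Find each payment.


Formula: PMT = PV * r / (1 - (1+r)^(-n))
Denominator: 1 - (1 + 0.0632)^(-6) = 0.307675
Numerator: $10,950.00 * 0.0632 = 692.04
PMT = 692.04 / 0.307675 = $2,249.26

$2,249.26


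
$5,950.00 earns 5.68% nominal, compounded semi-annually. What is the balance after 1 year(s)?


Formula: FV = P * (1 + r/m)^(m*t)
Period rate: r/m = 0.0568 / 2 = 0.0284
Total periods: m*t = 2 * 1 = 2
Growth factor: (1 + 0.0284)^2 = 1.057607
FV = $5,950.00 * 1.057607 = $6,292.76

$6,292.76


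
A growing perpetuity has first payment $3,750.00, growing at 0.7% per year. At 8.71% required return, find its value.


Formula: PV = C / (r - g)
Spread: r - g = 0.0871 - 0.007 = 0.0801
Substituting: PV = $3,750.00 / 0.0801
PV = $46,816.48

$46,816.48


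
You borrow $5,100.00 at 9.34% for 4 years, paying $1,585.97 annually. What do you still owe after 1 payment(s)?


Formula: Balance = PV*(1+r)^k - PMT*((1+r)^k - 1)/r
Growth: (1 + 0.0934)^1 = 1.0934
Accumulated factor: ((1+r)^k - 1)/r = 1.0
Balance = $5,100.00 * 1.0934 - $1,585.97 * 1.0
Balance = $3,990.37

$3,990.37


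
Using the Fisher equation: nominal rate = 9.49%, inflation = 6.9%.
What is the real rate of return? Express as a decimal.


Formula: (1 + r_real) = (1 + r_nom) / (1 + inflation)
Substituting: (1 + r_real) = 1.0949 / 1.069
(1 + r_real) = 1.024228
r_real = 1.024228 - 1 = 0.024228

0.024228


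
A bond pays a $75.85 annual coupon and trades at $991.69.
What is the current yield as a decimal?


Formula: Current yield = annual coupon / price
Substituting: CY = $75.85 / $991.69
CY = 0.076486

0.076486


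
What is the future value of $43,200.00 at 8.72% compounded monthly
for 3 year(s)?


Formula: FV = P * (1 + r/m)^(m*t)
Period rate: r/m = 0.0872 / 12 = 0.007267
Total periods: m*t = 12 * 3 = 36
Growth factor: (1 + 0.007267)^36 = 1.297779
FV = $43,200.00 * 1.297779 = $56,064.04

$56,064.04


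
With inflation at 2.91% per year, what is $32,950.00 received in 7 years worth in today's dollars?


Formula: Real value = nominal / (1 + inflation)^years
Price level: (1 + 0.0291)^7 = 1.222371
Real value = $32,950.00 / 1.222371 = $26,955.81

$26,955.81


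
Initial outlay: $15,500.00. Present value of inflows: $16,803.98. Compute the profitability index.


Formula: PI = PV(cash flows) / initial investment
Substituting: PI = $16,803.98 / $15,500.00
PI = 1.0841

1.0841


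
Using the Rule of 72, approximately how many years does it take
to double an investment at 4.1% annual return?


Formula: Years ≈ 72 / r
Substituting: Years ≈ 72 / 4.1
Years ≈ 17.6

17.6 years


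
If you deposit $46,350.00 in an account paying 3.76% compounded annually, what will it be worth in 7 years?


Formula: FV = P * (1 + r)^n
Substituting: FV = $46,350.00 * (1 + 0.0376)^7
Growth factor: (1.0376)^7 = 1.294821
FV = $46,350.00 * 1.294821 = $60,014.95

$60,014.95


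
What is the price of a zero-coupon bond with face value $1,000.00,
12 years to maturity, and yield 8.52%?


Formula: Price = FV / (1 + r)^n
Substituting: Price = $1,000.00 / (1 + 0.0852)^12
Discount factor: (1.0852)^12 = 2.66758
Price = $1,000.00 / 2.66758 = $374.87

$374.87


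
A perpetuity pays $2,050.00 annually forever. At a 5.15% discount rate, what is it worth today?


Formula: PV = C / r
Substituting: PV = $2,050.00 / 0.0515
PV = $39,805.83

$39,805.83


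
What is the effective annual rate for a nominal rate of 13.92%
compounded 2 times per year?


Formula: EAR = (1 + r/m)^m - 1
Period rate: r/m = 0.1392 / 2 = 0.0696
Compounding: (1 + 0.0696)^2 = 1.144044
EAR = 1.144044 - 1 = 0.144044

0.144044


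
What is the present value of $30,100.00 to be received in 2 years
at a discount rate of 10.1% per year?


Formula: PV = FV / (1 + r)^n
Substituting: PV = $30,100.00 / (1 + 0.101)^2
Discount factor: (1.101)^2 = 1.212201
PV = $30,100.00 / 1.212201 = $24,830.87

$24,830.87


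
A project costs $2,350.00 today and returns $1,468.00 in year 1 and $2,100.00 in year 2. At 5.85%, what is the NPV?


Formula: NPV = C0 + C1/(1+r) + C2/(1+r)^2
Discount C1: $1,468.00 / (1 + 0.0585) = $1,386.87
Discount C2: $2,100.00 / (1 + 0.0585)^2 = $1,874.29
NPV = -$2,350.00 + $1,386.87 + $1,874.29 = $911.16

$911.16


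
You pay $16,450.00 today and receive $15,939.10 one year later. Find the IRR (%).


Formula: IRR = C1/C0 - 1
Substituting: IRR = $15,939.10 / $16,450.00 - 1
Ratio: 0.968942 - 1 = -0.031058
IRR = -3.1058%

-3.1058%


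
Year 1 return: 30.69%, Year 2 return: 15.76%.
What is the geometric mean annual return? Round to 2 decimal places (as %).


Formula: Geometric mean = ((1+r1)*(1+r2))^(1/2) - 1
Product: (1 + 0.3069) * (1 + 0.1576) = 1.3069 * 1.1576 = 1.512867
Square root: 1.512867^0.5 = 1.229987
Geometric mean = 1.229987 - 1 = 0.229987
As percentage: 23.00%

23.00%


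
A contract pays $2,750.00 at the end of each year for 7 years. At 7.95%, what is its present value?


Formula: PV = PMT * (1 - (1+r)^(-n)) / r
Discount factor: (1 + 0.0795)^(-7) = 0.585385
Bracket: 1 - 0.585385 = 0.414615
PV = $2,750.00 * 0.414615 / 0.0795 = $14,342.03

$14,342.03


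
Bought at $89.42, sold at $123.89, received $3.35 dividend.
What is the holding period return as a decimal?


Formula: HPR = (P1 - P0 + D) / P0
Gain: $123.89 - $89.42 + $3.35 = $37.82
HPR = $37.82 / $89.42 = 0.4229

0.4229


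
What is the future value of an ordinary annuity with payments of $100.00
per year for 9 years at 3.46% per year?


Formula: FV = PMT * ((1+r)^n - 1) / r
Growth factor: (1 + 0.0346)^9 = 1.358164
Numerator: 1.358164 - 1 = 0.358164
FV = $100.00 * 0.358164 / 0.0346 = $1,035.16

$1,035.16


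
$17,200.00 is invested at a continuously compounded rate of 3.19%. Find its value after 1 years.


Formula: FV = P * e^(r*t)
Exponent: r*t = 0.0319 * 1 = 0.0319
e^(0.0319) = 1.032414
FV = $17,200.00 * 1.032414 = $17,757.53

$17,757.53


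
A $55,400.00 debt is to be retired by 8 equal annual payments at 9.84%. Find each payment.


Formula: PMT = PV * r / (1 - (1+r)^(-n))
Denominator: 1 - (1 + 0.0984)^(-8) = 0.528028
Numerator: $55,400.00 * 0.0984 = 5451.36
PMT = 5451.36 / 0.528028 = $10,323.99

$10,323.99


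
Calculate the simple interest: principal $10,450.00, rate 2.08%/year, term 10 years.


Formula: I = P * r * t
Substituting: I = $10,450.00 * 0.0208 * 10
Step: I = $10,450.00 * 0.208
I = $2,173.60

$2,173.60


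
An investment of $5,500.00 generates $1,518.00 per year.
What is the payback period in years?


Formula: Payback = investment / annual cash flow
Substituting: Payback = $5,500.00 / $1,518.00
Payback = 3.6232 years

3.6232 years


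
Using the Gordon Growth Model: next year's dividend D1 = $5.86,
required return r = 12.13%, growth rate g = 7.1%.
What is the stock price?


Formula: P = D1 / (r - g)
Spread: r - g = 0.1213 - 0.071 = 0.0503
Substituting: P = $5.86 / 0.0503
P = $116.50

$116.50


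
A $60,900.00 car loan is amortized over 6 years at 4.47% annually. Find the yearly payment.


Formula: PMT = PV * r / (1 - (1+r)^(-n))
Denominator: 1 - (1 + 0.0447)^(-6) = 0.23078
Numerator: $60,900.00 * 0.0447 = 2722.23
PMT = 2722.23 / 0.23078 = $11,795.77

$11,795.77


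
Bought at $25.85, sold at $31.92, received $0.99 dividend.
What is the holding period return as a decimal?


Formula: HPR = (P1 - P0 + D) / P0
Gain: $31.92 - $25.85 + $0.99 = $7.06
HPR = $7.06 / $25.85 = 0.2731

0.2731


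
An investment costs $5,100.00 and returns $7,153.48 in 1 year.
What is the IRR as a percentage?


Formula: IRR = C1/C0 - 1
Substituting: IRR = $7,153.48 / $5,100.00 - 1
Ratio: 1.402643 - 1 = 0.402643
IRR = 40.2643%

40.2643%


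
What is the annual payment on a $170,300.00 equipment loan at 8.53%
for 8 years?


Formula: PMT = PV * r / (1 - (1+r)^(-n))
Denominator: 1 - (1 + 0.0853)^(-8) = 0.480481
Numerator: $170,300.00 * 0.0853 = 14526.59
PMT = 14526.59 / 0.480481 = $30,233.44

$30,233.44


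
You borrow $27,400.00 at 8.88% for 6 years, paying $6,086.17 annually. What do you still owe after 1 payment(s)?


Formula: Balance = PV*(1+r)^k - PMT*((1+r)^k - 1)/r
Growth: (1 + 0.0888)^1 = 1.0888
Accumulated factor: ((1+r)^k - 1)/r = 1.0
Balance = $27,400.00 * 1.0888 - $6,086.17 * 1.0
Balance = $23,746.95

$23,746.95


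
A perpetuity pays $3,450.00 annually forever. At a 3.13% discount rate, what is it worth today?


Formula: PV = C / r
Substituting: PV = $3,450.00 / 0.0313
PV = $110,223.64

$110,223.64


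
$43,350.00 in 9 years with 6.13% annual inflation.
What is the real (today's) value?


Formula: Real value = nominal / (1 + inflation)^years
Price level: (1 + 0.0613)^9 = 1.708219
Real value = $43,350.00 / 1.708219 = $25,377.31

$25,377.31


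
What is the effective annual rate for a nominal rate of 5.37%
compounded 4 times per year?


Formula: EAR = (1 + r/m)^m - 1
Period rate: r/m = 0.0537 / 4 = 0.013425
Compounding: (1 + 0.013425)^4 = 1.054791
EAR = 1.054791 - 1 = 0.054791

0.054791


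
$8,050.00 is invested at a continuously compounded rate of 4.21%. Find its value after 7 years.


Formula: FV = P * e^(r*t)
Exponent: r*t = 0.0421 * 7 = 0.2947
e^(0.2947) = 1.342723
FV = $8,050.00 * 1.342723 = $10,808.92

$10,808.92


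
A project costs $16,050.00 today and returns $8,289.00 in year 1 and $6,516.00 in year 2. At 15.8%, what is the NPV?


Formula: NPV = C0 + C1/(1+r) + C2/(1+r)^2
Discount C1: $8,289.00 / (1 + 0.158) = $7,158.03
Discount C2: $6,516.00 / (1 + 0.158)^2 = $4,859.19
NPV = -$16,050.00 + $7,158.03 + $4,859.19 = -$4,032.78

-$4,032.78


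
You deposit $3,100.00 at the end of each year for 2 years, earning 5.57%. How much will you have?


Formula: FV = PMT * ((1+r)^n - 1) / r
Growth factor: (1 + 0.0557)^2 = 1.114502
Numerator: 1.114502 - 1 = 0.114502
FV = $3,100.00 * 0.114502 / 0.0557 = $6,372.67

$6,372.67


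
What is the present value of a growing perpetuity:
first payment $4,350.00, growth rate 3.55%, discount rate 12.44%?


Formula: PV = C / (r - g)
Spread: r - g = 0.1244 - 0.0355 = 0.0889
Substituting: PV = $4,350.00 / 0.0889
PV = $48,931.38

$48,931.38


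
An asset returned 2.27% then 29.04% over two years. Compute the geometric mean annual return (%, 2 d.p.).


Formula: Geometric mean = ((1+r1)*(1+r2))^(1/2) - 1
Product: (1 + 0.0227) * (1 + 0.2904) = 1.0227 * 1.2904 = 1.319692
Square root: 1.319692^0.5 = 1.148779
Geometric mean = 1.148779 - 1 = 0.148779
As percentage: 14.88%

14.88%


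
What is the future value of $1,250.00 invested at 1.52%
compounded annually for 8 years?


Formula: FV = P * (1 + r)^n
Substituting: FV = $1,250.00 * (1 + 0.0152)^8
Growth factor: (1.0152)^8 = 1.12827
FV = $1,250.00 * 1.12827 = $1,410.34

$1,410.34


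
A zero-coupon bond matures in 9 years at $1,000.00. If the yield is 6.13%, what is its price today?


Formula: Price = FV / (1 + r)^n
Substituting: Price = $1,000.00 / (1 + 0.0613)^9
Discount factor: (1.0613)^9 = 1.708219
Price = $1,000.00 / 1.708219 = $585.41

$585.41


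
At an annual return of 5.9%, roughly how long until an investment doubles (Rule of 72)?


Formula: Years ≈ 72 / r
Substituting: Years ≈ 72 / 5.9
Years ≈ 12.2

12.2 years


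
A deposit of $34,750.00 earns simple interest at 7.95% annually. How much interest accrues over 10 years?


Formula: I = P * r * t
Substituting: I = $34,750.00 * 0.0795 * 10
Step: I = $34,750.00 * 0.795
I = $27,626.25

$27,626.25


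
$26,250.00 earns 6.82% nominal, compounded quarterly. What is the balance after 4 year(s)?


Formula: FV = P * (1 + r/m)^(m*t)
Period rate: r/m = 0.0682 / 4 = 0.01705
Total periods: m*t = 4 * 4 = 16
Growth factor: (1 + 0.01705)^16 = 1.31062
FV = $26,250.00 * 1.31062 = $34,403.78

$34,403.78


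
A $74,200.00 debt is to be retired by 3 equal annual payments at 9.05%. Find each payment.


Formula: PMT = PV * r / (1 - (1+r)^(-n))
Denominator: 1 - (1 + 0.0905)^(-3) = 0.228878
Numerator: $74,200.00 * 0.0905 = 6715.1
PMT = 6715.1 / 0.228878 = $29,339.19

$29,339.19


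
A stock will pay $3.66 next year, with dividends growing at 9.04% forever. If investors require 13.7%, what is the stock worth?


Formula: P = D1 / (r - g)
Spread: r - g = 0.137 - 0.0904 = 0.0466
Substituting: P = $3.66 / 0.0466
P = $78.54

$78.54


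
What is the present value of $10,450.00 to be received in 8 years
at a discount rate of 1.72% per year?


Formula: PV = FV / (1 + r)^n
Substituting: PV = $10,450.00 / (1 + 0.0172)^8
Discount factor: (1.0172)^8 = 1.146175
PV = $10,450.00 / 1.146175 = $9,117.28

$9,117.28


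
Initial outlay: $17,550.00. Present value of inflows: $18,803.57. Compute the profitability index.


Formula: PI = PV(cash flows) / initial investment
Substituting: PI = $18,803.57 / $17,550.00
PI = 1.0714

1.0714


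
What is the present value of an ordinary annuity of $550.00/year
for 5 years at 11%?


Formula: PV = PMT * (1 - (1+r)^(-n)) / r
Discount factor: (1 + 0.11)^(-5) = 0.593451
Bracket: 1 - 0.593451 = 0.406549
PV = $550.00 * 0.406549 / 0.11 = $2,032.74

$2,032.74


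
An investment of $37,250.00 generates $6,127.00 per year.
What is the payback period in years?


Formula: Payback = investment / annual cash flow
Substituting: Payback = $37,250.00 / $6,127.00
Payback = 6.0796 years

6.0796 years


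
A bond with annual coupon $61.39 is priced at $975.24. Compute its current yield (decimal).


Formula: Current yield = annual coupon / price
Substituting: CY = $61.39 / $975.24
CY = 0.062949

0.062949


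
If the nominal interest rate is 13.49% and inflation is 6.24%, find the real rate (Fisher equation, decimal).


Formula: (1 + r_real) = (1 + r_nom) / (1 + inflation)
Substituting: (1 + r_real) = 1.1349 / 1.0624
(1 + r_real) = 1.068242
r_real = 1.068242 - 1 = 0.068242

0.068242


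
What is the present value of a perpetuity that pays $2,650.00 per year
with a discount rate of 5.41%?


Formula: PV = C / r
Substituting: PV = $2,650.00 / 0.0541
PV = $48,983.36

$48,983.36


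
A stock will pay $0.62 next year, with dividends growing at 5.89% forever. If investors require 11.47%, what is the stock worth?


Formula: P = D1 / (r - g)
Spread: r - g = 0.1147 - 0.0589 = 0.0558
Substituting: P = $0.62 / 0.0558
P = $11.11

$11.11


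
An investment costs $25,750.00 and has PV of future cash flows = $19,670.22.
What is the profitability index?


Formula: PI = PV(cash flows) / initial investment
Substituting: PI = $19,670.22 / $25,750.00
PI = 0.7639

0.7639
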